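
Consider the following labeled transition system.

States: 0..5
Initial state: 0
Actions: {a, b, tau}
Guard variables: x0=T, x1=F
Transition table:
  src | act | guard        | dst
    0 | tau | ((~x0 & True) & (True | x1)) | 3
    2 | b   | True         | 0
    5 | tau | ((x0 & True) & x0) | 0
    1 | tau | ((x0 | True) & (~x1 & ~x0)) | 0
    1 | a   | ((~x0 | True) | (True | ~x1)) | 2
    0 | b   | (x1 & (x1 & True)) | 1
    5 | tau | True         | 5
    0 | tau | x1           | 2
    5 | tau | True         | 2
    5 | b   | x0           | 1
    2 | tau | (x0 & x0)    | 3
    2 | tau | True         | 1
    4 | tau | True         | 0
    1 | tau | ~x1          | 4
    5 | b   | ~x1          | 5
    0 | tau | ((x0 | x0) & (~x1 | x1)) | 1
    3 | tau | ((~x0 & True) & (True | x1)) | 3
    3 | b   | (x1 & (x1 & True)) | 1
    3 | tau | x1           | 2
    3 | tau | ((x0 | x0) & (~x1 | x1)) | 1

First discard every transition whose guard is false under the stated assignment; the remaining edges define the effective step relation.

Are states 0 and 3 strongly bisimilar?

Refine partition for ~:
  P[0] = {{0,1,2,3,4,5}}
  P[1] = {{0,3,4},{1},{2,5}}
  P[2] = {{0,3},{1},{2},{4},{5}}
stable after 3 split(s): 5 block(s)
[0]={0,3}  [3]={0,3}

Answer: BISIMILAR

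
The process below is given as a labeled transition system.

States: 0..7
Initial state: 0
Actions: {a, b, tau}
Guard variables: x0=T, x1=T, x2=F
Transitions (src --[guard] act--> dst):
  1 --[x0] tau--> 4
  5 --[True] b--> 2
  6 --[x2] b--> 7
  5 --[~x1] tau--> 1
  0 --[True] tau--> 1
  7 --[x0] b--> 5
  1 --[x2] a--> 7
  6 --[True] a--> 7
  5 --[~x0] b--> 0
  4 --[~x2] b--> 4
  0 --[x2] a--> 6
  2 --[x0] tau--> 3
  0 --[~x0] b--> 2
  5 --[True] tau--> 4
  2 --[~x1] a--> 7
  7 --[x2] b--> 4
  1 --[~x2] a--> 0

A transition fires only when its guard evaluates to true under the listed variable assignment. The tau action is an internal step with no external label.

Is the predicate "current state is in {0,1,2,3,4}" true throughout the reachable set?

Inv-set: {0,1,2,3,4}
R = {0,1,4}
  0: ✓
  1: ✓
  4: ✓

Answer: INVARIANT HOLDS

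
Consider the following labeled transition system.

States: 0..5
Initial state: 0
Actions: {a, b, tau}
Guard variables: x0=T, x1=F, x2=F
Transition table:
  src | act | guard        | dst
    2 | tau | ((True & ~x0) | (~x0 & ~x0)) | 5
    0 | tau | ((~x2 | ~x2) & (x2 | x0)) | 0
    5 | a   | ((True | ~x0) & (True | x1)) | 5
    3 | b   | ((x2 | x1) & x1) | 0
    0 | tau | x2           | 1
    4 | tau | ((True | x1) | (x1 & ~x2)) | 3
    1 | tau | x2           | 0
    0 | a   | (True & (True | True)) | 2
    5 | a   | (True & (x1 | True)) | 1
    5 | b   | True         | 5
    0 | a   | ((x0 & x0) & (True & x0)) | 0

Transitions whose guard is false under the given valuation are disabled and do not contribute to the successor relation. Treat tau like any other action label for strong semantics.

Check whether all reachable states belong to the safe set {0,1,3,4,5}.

Allowed set {0,1,3,4,5}
Reachable = {0,2}
  0: ok
  2: outside
reach 2 via a — violates

Answer: INVARIANT VIOLATED at state 2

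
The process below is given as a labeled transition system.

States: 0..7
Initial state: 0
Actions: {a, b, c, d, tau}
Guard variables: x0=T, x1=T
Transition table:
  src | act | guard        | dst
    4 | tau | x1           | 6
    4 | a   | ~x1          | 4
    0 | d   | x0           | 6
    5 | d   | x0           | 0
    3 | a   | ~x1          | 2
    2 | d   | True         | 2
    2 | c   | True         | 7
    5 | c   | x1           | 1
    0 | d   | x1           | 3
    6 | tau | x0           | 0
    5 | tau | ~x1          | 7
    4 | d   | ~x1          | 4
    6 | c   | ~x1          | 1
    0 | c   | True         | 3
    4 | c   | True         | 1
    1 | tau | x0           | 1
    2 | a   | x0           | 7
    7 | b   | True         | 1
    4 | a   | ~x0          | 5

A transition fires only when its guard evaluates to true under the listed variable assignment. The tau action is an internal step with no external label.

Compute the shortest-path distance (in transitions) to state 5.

BFS to 5:
  depth 0: {0}
  depth 1: {3,6}
5 never appears.

Answer: UNREACHABLE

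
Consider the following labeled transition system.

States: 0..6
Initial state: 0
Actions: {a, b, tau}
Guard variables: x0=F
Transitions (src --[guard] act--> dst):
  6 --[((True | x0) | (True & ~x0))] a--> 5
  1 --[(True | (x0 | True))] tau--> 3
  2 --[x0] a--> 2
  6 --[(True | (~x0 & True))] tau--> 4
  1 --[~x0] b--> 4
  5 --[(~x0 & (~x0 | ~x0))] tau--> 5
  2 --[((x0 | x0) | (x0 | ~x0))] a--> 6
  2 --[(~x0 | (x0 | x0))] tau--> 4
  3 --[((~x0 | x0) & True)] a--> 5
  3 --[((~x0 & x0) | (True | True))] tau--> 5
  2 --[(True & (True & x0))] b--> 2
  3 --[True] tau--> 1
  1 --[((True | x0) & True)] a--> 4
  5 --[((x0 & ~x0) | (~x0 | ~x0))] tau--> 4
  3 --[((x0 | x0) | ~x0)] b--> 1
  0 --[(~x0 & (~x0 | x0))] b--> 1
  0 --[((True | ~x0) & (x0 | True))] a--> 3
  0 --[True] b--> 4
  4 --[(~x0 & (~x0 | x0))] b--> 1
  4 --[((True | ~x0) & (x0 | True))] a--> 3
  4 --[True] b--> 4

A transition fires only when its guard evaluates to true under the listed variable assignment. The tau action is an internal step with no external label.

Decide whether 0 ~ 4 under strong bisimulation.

Refine partition for ~:
  round 0: {{0,1,2,3,4,5,6}}
  round 1: {{0,4},{1,3},{2,6},{5}}
  round 2: {{0,4},{1},{2},{3},{5},{6}}
Fixed point at round 3; 6 class(es).
[0]={0,4}  [4]={0,4}

Answer: BISIMILAR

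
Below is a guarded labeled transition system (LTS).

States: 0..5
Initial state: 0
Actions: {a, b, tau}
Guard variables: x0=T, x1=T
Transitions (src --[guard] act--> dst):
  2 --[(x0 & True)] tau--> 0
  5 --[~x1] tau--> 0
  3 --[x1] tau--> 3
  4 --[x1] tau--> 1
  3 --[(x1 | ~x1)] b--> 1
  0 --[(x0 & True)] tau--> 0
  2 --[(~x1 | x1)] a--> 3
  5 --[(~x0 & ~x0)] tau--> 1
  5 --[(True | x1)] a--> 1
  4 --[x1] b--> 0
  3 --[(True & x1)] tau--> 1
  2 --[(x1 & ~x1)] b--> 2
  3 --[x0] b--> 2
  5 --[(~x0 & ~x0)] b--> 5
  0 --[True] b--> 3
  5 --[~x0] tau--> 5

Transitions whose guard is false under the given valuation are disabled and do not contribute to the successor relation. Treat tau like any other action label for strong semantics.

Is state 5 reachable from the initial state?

Answer: UNREACHABLE

Analysis:
11 transition(s) survive guard evaluation.
depth 0: {0}
depth 1: {3}  now seen {0,3}
depth 2: {1,2}  now seen {0,1,2,3}
R = {0,1,2,3}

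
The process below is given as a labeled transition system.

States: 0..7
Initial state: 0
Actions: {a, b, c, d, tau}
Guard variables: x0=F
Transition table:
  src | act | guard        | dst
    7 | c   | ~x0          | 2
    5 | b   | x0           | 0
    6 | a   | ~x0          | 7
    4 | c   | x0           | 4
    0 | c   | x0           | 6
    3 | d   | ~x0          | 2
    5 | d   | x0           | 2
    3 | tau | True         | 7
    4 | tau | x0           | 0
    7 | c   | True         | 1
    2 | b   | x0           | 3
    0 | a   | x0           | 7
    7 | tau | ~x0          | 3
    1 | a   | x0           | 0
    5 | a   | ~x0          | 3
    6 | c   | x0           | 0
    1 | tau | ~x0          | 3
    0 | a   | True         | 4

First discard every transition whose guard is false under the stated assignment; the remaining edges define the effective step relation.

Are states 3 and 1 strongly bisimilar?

Answer: NOT BISIMILAR

Working:
Bisimulation quotient by refinement:
  P[0] = {{0,1,2,3,4,5,6,7}}
  P[1] = {{0,5,6},{1},{2,4},{3},{7}}
  P[2] = {{0},{1},{2,4},{3},{5},{6},{7}}
stable after 3 split(s): 7 block(s)
3∈{3}, 1∈{1}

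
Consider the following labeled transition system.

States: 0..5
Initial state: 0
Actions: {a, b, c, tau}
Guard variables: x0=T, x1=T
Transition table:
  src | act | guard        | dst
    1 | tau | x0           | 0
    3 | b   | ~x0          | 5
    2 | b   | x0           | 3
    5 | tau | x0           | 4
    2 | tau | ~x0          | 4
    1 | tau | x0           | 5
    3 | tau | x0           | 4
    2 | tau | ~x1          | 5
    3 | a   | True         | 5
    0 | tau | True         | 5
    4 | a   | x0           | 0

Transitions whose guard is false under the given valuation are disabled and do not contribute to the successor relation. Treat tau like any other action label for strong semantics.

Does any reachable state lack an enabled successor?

Answer: DEADLOCK-FREE

Analysis:
Reachable = {0,4,5}
  0: tau→5  [1 out]
  4: a→0  [1 out]
  5: tau→4  [1 out]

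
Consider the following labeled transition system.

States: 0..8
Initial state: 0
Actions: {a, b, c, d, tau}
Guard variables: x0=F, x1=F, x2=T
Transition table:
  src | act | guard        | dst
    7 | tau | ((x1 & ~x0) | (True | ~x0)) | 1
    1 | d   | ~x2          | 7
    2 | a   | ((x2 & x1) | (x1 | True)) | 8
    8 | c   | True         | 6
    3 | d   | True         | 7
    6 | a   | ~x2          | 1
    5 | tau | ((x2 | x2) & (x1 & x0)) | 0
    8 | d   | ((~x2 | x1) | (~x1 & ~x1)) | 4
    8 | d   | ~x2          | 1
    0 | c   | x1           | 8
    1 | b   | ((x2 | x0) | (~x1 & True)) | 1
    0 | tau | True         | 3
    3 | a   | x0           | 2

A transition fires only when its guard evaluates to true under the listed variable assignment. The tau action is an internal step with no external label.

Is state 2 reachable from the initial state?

After dropping false guards: 7 live edges.
L0 = {0}
L1 = {3}  now seen {0,3}
L2 = {7}  now seen {0,3,7}
L3 = {1}  now seen {0,1,3,7}
Reachable = {0,1,3,7}

Answer: UNREACHABLE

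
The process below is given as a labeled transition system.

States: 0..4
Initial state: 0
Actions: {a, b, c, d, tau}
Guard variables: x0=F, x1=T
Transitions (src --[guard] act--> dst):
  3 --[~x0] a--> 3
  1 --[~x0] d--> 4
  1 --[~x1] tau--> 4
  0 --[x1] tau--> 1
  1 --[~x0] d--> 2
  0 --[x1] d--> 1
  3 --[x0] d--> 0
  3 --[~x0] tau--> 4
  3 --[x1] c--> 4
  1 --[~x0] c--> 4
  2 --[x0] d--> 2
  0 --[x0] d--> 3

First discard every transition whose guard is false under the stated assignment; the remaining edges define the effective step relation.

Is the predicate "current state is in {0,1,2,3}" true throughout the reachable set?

Answer: INVARIANT VIOLATED at state 4

Trace:
Allowed set {0,1,2,3}
Reachable = {0,1,2,4}
  0: ok
  1: ok
  2: ok
  4: VIOLATES
witness against invariant: tau·d → 4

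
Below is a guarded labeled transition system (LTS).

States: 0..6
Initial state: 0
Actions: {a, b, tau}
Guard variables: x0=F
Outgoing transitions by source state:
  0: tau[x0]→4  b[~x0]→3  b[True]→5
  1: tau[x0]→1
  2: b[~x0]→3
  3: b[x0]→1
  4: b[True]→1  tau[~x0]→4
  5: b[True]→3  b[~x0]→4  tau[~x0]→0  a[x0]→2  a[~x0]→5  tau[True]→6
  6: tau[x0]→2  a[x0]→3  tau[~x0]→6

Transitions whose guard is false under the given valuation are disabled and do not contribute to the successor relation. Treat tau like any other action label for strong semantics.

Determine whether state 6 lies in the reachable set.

Answer: REACHABLE

Working:
11 transition(s) survive guard evaluation.
depth 0: {0}
depth 1: {3,5}  now seen {0,3,5}
depth 2: {4,6}  now seen {0,3,4,5,6}
depth 3: {1}  now seen {0,1,3,4,5,6}
Reach set: {0,1,3,4,5,6}
witness 6: b·tau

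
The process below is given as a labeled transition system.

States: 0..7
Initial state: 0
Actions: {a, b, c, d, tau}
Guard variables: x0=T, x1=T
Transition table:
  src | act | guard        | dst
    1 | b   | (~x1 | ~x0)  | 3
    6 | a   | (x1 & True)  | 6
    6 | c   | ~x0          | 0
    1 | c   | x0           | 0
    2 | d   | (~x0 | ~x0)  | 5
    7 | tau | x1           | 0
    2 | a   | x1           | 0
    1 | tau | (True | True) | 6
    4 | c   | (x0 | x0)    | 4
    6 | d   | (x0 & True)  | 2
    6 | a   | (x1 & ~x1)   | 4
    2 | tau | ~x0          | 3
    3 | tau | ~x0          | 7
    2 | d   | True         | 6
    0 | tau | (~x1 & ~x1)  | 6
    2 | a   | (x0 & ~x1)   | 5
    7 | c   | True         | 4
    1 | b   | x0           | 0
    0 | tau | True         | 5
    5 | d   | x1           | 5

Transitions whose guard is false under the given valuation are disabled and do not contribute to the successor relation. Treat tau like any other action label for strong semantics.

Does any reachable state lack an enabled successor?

Answer: DEADLOCK-FREE

Trace:
R = {0,5}
  0: tau→5  [1 out]
  5: d→5  [1 out]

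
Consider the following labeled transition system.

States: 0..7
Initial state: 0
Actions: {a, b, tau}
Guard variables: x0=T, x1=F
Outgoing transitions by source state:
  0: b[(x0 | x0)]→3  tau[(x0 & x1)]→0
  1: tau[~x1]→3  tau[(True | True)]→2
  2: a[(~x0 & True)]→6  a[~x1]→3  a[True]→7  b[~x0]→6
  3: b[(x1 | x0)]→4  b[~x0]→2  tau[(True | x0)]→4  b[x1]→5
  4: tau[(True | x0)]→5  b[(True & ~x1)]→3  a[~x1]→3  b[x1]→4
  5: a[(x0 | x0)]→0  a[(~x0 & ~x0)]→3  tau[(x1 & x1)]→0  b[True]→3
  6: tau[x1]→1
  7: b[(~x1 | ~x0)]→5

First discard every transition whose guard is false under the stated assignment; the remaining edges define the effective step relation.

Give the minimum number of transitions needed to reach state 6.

BFS to 6:
  Layer 0: {0}
  Layer 1: {3}
  Layer 2: {4}
  Layer 3: {5}
6 never appears.

Answer: UNREACHABLE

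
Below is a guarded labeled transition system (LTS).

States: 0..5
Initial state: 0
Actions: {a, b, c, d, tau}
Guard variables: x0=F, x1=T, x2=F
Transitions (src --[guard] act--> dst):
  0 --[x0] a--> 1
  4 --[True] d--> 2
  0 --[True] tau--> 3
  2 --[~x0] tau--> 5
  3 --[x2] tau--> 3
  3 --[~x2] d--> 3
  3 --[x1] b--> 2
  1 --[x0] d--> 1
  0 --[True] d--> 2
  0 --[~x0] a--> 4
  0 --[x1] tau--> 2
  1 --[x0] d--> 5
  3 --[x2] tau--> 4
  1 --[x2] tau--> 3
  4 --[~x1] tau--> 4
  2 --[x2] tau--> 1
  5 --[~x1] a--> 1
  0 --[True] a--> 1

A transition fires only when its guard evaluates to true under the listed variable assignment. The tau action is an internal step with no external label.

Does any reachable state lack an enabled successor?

Answer: DEADLOCK at state 1

Working:
R = {0,1,2,3,4,5}
  0: a→1  a→4  d→2  tau→2  tau→3  [5 exit(s)]
  1: ∅  [deadlock]
  2: tau→5  [1 exit(s)]
  3: b→2  d→3  [2 exit(s)]
  4: d→2  [1 exit(s)]
  5: ∅  [deadlock]
trace reaching 1: a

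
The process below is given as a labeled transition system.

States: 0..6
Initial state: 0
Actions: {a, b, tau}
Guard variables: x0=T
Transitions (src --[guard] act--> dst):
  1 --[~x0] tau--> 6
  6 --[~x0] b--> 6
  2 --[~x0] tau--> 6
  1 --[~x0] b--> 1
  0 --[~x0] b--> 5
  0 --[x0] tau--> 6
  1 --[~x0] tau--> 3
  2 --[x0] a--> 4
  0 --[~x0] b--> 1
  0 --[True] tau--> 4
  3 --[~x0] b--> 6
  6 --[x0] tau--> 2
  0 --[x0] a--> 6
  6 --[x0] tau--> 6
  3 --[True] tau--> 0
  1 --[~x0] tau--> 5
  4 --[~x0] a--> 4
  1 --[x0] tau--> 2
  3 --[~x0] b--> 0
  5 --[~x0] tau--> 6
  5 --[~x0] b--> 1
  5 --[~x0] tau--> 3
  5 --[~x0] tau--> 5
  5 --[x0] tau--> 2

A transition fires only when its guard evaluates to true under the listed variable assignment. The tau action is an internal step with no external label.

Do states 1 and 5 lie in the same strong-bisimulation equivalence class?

Answer: BISIMILAR

Trace:
Compute ~ classes (split until stable):
  round 0: {{0,1,2,3,4,5,6}}
  round 1: {{0},{1,3,5,6},{2},{4}}
  round 2: {{0},{1,5},{2},{3},{4},{6}}
Fixed point at round 3; 6 class(es).
1∈{1,5}, 5∈{1,5}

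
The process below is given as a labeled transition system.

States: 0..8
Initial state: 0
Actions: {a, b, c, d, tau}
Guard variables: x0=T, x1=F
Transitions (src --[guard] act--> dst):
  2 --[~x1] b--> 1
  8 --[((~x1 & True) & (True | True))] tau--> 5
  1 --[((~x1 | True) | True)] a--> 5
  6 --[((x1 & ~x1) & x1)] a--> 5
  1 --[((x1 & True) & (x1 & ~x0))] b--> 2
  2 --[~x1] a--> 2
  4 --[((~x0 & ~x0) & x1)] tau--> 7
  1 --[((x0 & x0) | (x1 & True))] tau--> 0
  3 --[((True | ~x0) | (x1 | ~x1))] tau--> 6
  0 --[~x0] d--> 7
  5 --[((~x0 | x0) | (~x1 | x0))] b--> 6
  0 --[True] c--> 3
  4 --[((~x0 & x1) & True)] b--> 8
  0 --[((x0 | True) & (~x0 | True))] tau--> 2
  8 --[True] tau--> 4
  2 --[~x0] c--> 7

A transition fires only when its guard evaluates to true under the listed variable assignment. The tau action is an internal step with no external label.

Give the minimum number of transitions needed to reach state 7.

Answer: UNREACHABLE

Trace:
BFS to 7:
  L0 = {0}
  L1 = {2,3}
  L2 = {1,6}
  L3 = {5}
7 never appears.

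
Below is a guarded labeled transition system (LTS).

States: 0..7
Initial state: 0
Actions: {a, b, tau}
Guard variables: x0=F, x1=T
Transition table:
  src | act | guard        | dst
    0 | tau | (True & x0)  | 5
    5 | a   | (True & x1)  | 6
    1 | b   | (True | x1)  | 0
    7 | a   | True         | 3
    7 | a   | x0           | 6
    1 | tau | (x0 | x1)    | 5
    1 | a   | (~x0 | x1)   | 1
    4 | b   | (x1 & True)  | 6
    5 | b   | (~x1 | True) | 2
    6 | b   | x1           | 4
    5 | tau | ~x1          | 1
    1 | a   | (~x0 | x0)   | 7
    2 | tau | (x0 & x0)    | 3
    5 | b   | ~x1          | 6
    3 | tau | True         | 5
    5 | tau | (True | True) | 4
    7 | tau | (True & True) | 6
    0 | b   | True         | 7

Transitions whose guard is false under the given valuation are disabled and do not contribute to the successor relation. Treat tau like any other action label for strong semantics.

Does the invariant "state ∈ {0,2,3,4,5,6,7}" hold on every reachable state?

Answer: INVARIANT HOLDS

Analysis:
Allowed set {0,2,3,4,5,6,7}
Reachable = {0,2,3,4,5,6,7}
  0: safe
  2: safe
  3: safe
  4: safe
  5: safe
  6: safe
  7: safe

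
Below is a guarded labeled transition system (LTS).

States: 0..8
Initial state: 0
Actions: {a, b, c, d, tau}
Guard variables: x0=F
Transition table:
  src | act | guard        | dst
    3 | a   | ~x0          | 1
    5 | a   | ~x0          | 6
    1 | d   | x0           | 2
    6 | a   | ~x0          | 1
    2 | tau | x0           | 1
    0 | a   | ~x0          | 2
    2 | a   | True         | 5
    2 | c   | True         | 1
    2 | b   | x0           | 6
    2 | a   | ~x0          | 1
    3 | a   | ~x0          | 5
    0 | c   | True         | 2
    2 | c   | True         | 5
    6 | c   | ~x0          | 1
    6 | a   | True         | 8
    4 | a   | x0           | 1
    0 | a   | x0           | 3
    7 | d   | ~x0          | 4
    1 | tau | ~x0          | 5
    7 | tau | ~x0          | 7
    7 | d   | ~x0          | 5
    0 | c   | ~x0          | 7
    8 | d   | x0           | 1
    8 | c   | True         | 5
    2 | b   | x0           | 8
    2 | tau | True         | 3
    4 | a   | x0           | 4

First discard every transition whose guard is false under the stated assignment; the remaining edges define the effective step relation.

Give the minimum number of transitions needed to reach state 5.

Answer: 2

Working:
Breadth-first toward 5:
  L0 = {0}
  L1 = {2,7}
  L2 = {1,3,4,5}
5 enters at depth 2; path a·a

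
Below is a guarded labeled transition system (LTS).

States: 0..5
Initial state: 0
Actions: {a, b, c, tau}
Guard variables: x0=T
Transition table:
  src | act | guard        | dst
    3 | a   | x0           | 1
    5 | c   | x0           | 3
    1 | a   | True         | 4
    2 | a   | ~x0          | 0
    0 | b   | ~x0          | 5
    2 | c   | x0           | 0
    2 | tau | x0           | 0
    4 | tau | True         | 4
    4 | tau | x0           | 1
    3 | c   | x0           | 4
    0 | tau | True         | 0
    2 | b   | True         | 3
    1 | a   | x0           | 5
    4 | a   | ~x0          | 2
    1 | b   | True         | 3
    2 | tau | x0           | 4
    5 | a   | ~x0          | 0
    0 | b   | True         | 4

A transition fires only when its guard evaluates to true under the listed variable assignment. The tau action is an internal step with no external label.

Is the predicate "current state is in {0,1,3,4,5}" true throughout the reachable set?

Allowed set {0,1,3,4,5}
R = {0,1,3,4,5}
  0: ✓
  1: ✓
  3: ✓
  4: ✓
  5: ✓

Answer: INVARIANT HOLDS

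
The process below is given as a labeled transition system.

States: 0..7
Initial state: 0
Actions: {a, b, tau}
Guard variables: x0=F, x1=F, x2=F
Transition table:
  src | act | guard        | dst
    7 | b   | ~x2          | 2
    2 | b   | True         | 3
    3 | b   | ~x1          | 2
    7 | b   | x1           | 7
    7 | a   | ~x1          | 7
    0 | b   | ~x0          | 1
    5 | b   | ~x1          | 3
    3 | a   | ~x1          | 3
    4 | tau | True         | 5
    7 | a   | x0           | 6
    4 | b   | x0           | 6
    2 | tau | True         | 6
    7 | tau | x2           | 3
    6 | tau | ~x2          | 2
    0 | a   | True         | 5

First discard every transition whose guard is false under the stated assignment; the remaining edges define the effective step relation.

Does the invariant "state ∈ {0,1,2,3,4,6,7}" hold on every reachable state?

Inv-set: {0,1,2,3,4,6,7}
R = {0,1,2,3,5,6}
  0: safe
  1: safe
  2: safe
  3: safe
  5: VIOLATES
  6: safe
witness against invariant: a → 5

Answer: INVARIANT VIOLATED at state 5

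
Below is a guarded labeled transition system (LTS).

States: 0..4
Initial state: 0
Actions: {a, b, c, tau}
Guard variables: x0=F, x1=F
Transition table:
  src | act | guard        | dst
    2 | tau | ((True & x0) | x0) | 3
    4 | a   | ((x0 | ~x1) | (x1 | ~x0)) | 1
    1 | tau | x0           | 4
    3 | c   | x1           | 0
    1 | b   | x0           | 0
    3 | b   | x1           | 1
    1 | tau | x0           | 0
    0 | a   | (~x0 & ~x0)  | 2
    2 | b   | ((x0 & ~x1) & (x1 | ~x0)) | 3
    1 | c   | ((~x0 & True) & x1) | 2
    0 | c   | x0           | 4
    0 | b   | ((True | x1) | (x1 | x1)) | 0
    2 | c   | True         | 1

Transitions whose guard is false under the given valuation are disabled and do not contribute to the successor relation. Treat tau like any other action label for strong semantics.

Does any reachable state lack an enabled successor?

Answer: DEADLOCK at state 1

Analysis:
Reach set: {0,1,2}
  0: a→2  b→0  [2 exit(s)]
  1: ∅  [no exit]
  2: c→1  [1 exit(s)]
trace reaching 1: a·c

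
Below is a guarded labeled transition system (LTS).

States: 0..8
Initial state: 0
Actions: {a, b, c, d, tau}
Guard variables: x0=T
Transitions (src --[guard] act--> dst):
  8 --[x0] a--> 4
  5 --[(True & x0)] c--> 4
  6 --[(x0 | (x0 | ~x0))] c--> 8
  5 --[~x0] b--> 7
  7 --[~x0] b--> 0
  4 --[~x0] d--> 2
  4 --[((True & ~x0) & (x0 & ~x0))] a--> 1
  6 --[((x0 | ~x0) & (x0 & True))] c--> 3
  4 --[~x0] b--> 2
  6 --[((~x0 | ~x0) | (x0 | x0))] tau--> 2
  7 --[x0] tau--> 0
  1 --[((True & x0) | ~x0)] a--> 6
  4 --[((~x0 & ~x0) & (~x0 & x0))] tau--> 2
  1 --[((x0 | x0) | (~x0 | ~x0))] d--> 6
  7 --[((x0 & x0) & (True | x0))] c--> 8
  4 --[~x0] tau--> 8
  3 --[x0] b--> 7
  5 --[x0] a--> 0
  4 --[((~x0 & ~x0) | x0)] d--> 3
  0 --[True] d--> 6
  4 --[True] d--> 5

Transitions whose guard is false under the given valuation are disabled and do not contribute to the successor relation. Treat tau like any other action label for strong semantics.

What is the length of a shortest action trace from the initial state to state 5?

BFS to 5:
  depth 0: {0}
  depth 1: {6}
  depth 2: {2,3,8}
  depth 3: {4,7}
  depth 4: {5}
depth(5)=4, e.g. d·c·a·d

Answer: 4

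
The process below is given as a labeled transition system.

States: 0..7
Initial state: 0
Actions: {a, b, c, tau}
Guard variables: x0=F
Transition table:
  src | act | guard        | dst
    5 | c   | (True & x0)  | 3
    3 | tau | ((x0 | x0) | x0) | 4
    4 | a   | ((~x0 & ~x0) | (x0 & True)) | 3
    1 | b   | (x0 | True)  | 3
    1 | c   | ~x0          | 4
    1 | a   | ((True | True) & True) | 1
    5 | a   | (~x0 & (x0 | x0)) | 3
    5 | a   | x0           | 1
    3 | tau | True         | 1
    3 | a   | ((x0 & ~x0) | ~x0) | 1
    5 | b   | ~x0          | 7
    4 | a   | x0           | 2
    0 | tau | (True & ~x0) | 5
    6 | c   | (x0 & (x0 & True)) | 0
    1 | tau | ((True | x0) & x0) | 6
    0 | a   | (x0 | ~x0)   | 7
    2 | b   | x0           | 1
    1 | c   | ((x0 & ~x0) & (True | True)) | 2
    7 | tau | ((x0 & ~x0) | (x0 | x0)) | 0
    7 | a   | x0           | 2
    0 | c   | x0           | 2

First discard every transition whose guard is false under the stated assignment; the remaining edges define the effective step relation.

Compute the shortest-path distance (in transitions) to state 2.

Layered search for 2:
  depth 0: {0}
  depth 1: {5,7}
2 never appears.

Answer: UNREACHABLE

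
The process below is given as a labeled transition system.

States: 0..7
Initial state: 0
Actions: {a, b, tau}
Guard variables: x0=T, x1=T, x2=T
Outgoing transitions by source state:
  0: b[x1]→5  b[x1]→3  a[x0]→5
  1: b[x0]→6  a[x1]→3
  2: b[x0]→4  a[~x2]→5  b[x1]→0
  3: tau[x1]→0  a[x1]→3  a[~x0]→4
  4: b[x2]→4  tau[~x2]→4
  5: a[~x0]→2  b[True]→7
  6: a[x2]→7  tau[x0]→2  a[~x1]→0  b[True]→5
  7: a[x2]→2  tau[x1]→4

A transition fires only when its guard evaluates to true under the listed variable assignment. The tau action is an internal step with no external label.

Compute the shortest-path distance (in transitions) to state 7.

BFS to 7:
  Layer 0: {0}
  Layer 1: {3,5}
  Layer 2: {7}
first hit 7 at d=2 via a·b

Answer: 2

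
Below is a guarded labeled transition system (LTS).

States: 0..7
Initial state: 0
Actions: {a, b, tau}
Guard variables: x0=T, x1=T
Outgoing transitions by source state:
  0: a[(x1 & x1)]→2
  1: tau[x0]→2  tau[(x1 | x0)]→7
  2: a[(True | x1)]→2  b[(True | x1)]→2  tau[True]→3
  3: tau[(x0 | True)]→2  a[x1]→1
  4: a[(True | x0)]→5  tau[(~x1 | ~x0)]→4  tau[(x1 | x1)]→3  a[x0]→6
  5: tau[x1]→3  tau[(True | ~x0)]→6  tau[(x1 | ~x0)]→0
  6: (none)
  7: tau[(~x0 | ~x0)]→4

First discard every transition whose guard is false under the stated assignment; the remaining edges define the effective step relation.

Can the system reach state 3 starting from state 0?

Answer: REACHABLE

Analysis:
Guard filter leaves 14 enabled edge(s).
depth 0: {0}
depth 1: {2}  cumulative {0,2}
depth 2: {3}  cumulative {0,2,3}
depth 3: {1}  cumulative {0,1,2,3}
depth 4: {7}  cumulative {0,1,2,3,7}
Reach set: {0,1,2,3,7}
witness 3: a·tau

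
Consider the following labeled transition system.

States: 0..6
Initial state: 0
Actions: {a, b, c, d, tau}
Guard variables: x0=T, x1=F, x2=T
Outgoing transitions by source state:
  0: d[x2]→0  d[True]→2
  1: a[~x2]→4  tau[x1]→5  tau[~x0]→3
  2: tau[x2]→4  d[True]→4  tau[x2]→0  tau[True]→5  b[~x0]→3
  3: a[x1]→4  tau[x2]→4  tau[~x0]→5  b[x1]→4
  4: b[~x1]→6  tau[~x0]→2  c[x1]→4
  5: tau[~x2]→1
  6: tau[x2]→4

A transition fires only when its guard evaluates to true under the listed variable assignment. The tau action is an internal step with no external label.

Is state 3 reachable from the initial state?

After dropping false guards: 9 live edges.
depth 0: {0}
depth 1: {2}  cumulative {0,2}
depth 2: {4,5}  cumulative {0,2,4,5}
depth 3: {6}  cumulative {0,2,4,5,6}
Reach set: {0,2,4,5,6}

Answer: UNREACHABLE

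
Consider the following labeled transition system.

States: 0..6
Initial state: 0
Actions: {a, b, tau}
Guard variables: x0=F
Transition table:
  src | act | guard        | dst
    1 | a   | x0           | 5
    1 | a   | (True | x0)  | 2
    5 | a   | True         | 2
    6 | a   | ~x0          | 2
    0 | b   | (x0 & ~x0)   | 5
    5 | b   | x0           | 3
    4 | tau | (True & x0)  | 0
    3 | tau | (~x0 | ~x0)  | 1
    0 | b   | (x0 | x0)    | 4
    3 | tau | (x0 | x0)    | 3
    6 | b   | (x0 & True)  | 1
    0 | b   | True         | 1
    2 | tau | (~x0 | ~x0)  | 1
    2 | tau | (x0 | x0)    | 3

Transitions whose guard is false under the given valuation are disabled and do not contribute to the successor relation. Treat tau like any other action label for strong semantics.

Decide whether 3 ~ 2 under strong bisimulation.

Bisimulation quotient by refinement:
  P[0] = {{0,1,2,3,4,5,6}}
  P[1] = {{0},{1,5,6},{2,3},{4}}
stable after 2 split(s): 4 block(s)
[3]={2,3}  [2]={2,3}

Answer: BISIMILAR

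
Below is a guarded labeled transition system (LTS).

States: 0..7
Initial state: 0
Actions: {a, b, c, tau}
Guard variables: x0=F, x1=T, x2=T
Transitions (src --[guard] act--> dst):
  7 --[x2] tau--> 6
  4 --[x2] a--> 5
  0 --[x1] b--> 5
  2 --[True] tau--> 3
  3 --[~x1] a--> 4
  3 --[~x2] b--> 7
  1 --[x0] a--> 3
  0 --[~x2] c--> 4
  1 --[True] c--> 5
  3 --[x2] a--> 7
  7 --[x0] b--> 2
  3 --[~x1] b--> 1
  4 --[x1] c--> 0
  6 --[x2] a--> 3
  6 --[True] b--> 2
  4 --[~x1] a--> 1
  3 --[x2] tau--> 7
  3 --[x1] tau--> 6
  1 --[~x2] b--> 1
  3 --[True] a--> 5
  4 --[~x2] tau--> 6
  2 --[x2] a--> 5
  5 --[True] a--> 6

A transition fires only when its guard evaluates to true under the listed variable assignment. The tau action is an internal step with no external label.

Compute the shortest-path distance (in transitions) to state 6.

Answer: 2

Working:
BFS to 6:
  L0 = {0}
  L1 = {5}
  L2 = {6}
depth(6)=2, e.g. b·a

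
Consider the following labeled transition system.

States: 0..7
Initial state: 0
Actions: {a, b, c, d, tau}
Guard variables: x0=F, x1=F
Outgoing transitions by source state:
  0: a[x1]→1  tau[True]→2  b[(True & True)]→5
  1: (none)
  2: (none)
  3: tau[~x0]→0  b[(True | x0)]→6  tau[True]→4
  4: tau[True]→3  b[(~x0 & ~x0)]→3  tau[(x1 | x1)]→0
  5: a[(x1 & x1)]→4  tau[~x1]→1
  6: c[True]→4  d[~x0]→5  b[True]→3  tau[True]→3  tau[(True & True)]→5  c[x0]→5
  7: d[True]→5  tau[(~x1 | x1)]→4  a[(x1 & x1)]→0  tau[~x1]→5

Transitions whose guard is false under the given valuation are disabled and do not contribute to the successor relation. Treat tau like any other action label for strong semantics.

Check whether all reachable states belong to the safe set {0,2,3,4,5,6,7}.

Allowed set {0,2,3,4,5,6,7}
R = {0,1,2,5}
  0: ok
  1: ✗ unsafe
  2: ok
  5: ok
witness against invariant: b·tau → 1

Answer: INVARIANT VIOLATED at state 1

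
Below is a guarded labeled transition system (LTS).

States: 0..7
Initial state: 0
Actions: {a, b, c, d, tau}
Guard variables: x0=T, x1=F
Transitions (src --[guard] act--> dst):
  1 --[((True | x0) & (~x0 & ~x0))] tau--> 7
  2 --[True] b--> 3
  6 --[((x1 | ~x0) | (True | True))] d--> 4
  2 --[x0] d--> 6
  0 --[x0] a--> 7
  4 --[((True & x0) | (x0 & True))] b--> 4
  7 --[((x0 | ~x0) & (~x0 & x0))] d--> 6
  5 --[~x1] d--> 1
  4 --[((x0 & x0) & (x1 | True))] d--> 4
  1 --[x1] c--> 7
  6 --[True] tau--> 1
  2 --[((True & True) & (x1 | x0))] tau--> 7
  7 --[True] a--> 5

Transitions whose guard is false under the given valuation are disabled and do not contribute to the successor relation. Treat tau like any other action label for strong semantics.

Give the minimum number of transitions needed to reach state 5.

BFS to 5:
  depth 0: {0}
  depth 1: {7}
  depth 2: {5}
5 enters at depth 2; path a·a

Answer: 2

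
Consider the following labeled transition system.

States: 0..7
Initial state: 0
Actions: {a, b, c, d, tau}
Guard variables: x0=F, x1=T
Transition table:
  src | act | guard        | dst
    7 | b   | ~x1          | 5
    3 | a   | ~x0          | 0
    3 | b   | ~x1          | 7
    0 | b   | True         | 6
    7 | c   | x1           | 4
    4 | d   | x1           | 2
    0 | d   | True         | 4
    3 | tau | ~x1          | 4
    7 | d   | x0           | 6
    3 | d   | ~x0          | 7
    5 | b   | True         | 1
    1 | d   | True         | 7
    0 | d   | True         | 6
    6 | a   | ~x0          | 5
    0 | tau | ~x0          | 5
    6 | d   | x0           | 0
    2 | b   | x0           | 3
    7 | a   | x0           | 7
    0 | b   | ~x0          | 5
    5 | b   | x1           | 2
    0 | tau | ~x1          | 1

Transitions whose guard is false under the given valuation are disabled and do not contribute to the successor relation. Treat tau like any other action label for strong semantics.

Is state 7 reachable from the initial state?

13 transition(s) survive guard evaluation.
L0 = {0}
L1 = {4,5,6}  total {0,4,5,6}
L2 = {1,2}  total {0,1,2,4,5,6}
L3 = {7}  total {0,1,2,4,5,6,7}
Reach set: {0,1,2,4,5,6,7}
trace reaching 7: b·b·d

Answer: REACHABLE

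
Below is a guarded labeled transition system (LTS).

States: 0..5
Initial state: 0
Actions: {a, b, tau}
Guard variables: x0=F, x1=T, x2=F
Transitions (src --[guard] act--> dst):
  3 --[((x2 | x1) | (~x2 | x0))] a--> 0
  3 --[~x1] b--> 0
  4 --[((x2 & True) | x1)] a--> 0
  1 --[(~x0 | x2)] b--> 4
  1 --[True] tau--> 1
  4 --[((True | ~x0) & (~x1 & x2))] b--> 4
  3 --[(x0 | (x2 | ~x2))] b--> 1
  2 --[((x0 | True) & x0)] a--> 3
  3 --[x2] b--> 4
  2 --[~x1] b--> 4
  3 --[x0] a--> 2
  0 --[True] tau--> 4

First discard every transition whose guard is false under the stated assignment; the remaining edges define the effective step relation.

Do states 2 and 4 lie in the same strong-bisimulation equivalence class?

Answer: NOT BISIMILAR

Trace:
Refine partition for ~:
  P[0] = {{0,1,2,3,4,5}}
  P[1] = {{0},{1},{2,5},{3},{4}}
stable after 2 split(s): 5 block(s)
class of 2: {2,5}; class of 4: {4}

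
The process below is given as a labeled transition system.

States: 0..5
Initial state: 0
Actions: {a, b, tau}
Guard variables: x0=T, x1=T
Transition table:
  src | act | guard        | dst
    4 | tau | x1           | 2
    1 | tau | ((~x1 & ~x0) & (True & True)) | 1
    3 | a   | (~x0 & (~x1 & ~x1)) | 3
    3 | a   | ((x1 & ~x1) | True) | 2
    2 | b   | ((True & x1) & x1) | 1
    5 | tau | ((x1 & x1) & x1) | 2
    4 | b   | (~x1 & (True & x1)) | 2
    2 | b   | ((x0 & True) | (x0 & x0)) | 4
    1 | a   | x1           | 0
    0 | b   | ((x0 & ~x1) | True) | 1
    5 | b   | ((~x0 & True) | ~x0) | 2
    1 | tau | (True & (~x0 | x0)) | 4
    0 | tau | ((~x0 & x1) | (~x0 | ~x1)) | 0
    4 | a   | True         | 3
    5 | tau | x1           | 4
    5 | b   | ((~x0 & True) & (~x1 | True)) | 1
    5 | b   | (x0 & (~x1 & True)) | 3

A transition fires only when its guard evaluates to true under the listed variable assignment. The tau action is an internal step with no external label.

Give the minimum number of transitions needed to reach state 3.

Answer: 3

Analysis:
BFS to 3:
  L0 = {0}
  L1 = {1}
  L2 = {4}
  L3 = {2,3}
first hit 3 at d=3 via b·tau·a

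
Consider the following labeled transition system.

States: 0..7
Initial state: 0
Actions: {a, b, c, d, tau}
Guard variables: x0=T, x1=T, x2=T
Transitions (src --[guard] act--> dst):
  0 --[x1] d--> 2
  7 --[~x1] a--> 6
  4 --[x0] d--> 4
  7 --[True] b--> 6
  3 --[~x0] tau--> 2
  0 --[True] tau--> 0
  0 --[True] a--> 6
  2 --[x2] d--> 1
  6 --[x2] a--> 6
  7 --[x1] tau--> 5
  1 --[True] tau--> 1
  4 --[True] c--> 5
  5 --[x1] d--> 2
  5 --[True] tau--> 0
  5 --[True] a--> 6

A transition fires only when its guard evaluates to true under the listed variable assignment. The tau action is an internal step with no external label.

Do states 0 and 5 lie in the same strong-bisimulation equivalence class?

Answer: BISIMILAR

Working:
Bisimulation quotient by refinement:
  round 0: {{0,1,2,3,4,5,6,7}}
  round 1: {{0,5},{1},{2},{3},{4},{6},{7}}
stable after 2 split(s): 7 block(s)
[0]={0,5}  [5]={0,5}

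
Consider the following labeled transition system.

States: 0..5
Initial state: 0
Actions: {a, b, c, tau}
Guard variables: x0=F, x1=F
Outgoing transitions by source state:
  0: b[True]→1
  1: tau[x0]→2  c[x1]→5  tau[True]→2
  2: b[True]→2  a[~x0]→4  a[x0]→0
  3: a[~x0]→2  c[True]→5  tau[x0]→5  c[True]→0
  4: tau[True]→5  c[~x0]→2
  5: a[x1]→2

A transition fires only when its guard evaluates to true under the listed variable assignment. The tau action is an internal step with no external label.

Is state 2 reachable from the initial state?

Answer: REACHABLE

Working:
9 transition(s) survive guard evaluation.
depth 0: {0}
depth 1: {1}  cumulative {0,1}
depth 2: {2}  cumulative {0,1,2}
depth 3: {4}  cumulative {0,1,2,4}
depth 4: {5}  cumulative {0,1,2,4,5}
R = {0,1,2,4,5}
Path to 2: b·tau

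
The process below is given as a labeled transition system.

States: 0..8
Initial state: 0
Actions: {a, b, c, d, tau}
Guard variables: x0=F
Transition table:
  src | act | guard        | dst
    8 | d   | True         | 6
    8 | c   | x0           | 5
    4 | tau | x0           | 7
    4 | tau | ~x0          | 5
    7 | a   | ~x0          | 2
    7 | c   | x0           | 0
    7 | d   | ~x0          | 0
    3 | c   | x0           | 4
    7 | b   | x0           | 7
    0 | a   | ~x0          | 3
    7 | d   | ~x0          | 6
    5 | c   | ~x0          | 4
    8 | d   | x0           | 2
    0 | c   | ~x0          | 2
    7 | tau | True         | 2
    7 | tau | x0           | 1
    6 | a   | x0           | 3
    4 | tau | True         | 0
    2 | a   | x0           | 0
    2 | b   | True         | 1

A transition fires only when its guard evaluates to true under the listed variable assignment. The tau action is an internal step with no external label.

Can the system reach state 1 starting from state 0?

Guard filter leaves 11 enabled edge(s).
Layer 0: {0}
Layer 1: {2,3}  cumulative {0,2,3}
Layer 2: {1}  cumulative {0,1,2,3}
Reach set: {0,1,2,3}
trace reaching 1: c·b

Answer: REACHABLE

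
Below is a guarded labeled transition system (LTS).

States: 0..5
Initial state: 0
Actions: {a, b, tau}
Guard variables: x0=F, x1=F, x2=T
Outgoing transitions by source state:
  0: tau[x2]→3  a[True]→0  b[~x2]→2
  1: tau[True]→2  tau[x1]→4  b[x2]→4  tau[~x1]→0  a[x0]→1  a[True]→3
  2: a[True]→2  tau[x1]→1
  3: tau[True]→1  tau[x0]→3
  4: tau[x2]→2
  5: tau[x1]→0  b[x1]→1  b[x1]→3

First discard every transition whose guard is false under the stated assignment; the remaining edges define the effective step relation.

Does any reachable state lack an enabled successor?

Reach set: {0,1,2,3,4}
  0: a→0  tau→3  [2 exit(s)]
  1: a→3  b→4  tau→0  tau→2  [4 exit(s)]
  2: a→2  [1 exit(s)]
  3: tau→1  [1 exit(s)]
  4: tau→2  [1 exit(s)]

Answer: DEADLOCK-FREE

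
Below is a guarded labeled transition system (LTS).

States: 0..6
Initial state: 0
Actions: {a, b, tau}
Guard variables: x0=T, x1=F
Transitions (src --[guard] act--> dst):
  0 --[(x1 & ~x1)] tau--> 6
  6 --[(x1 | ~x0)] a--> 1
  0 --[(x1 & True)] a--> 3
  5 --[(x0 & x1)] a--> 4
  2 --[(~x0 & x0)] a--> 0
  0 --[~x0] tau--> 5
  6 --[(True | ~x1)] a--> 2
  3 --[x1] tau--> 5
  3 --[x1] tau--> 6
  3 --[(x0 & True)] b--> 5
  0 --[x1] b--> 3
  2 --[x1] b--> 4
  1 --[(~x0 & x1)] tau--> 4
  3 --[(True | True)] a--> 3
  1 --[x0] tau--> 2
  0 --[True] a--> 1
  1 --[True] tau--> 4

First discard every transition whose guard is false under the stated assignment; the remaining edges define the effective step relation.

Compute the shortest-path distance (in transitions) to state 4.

Breadth-first toward 4:
  depth 0: {0}
  depth 1: {1}
  depth 2: {2,4}
first hit 4 at d=2 via a·tau

Answer: 2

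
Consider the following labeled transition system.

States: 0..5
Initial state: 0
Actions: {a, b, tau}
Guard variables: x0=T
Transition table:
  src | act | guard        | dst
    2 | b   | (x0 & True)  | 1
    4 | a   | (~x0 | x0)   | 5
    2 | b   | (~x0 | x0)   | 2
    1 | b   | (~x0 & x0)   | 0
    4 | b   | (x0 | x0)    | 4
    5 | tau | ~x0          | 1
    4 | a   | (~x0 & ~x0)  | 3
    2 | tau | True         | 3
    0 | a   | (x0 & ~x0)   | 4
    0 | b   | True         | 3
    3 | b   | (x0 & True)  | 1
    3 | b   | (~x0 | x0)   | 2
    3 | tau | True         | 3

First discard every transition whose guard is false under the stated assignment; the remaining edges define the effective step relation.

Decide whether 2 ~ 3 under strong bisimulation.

Refine partition for ~:
  π0 = {{0,1,2,3,4,5}}
  π1 = {{0},{1,5},{2,3},{4}}
4 equivalence class(es) (converged in 2)
[2]={2,3}  [3]={2,3}

Answer: BISIMILAR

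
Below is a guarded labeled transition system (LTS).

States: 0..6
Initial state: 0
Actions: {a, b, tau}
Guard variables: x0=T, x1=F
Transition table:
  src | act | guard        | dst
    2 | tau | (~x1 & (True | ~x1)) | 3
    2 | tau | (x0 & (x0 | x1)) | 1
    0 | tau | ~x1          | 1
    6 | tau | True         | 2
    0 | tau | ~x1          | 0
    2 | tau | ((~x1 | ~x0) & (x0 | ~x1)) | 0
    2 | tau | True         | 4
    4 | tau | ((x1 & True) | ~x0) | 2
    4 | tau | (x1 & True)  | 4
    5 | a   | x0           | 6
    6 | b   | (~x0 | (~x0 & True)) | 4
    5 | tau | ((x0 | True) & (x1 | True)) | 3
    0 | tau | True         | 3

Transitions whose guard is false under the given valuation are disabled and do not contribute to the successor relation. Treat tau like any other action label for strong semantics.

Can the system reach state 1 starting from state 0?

Answer: REACHABLE

Analysis:
10 transition(s) survive guard evaluation.
Layer 0: {0}
Layer 1: {1,3}  cumulative {0,1,3}
Reach set: {0,1,3}
Path to 1: tau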